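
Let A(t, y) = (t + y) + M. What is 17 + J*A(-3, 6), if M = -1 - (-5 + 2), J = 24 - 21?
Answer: 32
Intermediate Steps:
J = 3
M = 2 (M = -1 - 1*(-3) = -1 + 3 = 2)
A(t, y) = 2 + t + y (A(t, y) = (t + y) + 2 = 2 + t + y)
17 + J*A(-3, 6) = 17 + 3*(2 - 3 + 6) = 17 + 3*5 = 17 + 15 = 32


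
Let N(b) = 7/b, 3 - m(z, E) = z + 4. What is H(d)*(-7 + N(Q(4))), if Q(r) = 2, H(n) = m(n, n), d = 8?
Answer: 63/2 ≈ 31.500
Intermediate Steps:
m(z, E) = -1 - z (m(z, E) = 3 - (z + 4) = 3 - (4 + z) = 3 + (-4 - z) = -1 - z)
H(n) = -1 - n
H(d)*(-7 + N(Q(4))) = (-1 - 1*8)*(-7 + 7/2) = (-1 - 8)*(-7 + 7*(½)) = -9*(-7 + 7/2) = -9*(-7/2) = 63/2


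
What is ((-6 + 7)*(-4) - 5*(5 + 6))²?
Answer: 3481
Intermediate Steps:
((-6 + 7)*(-4) - 5*(5 + 6))² = (1*(-4) - 5*11)² = (-4 - 55)² = (-59)² = 3481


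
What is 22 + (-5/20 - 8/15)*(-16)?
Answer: 518/15 ≈ 34.533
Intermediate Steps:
22 + (-5/20 - 8/15)*(-16) = 22 + (-5*1/20 - 8*1/15)*(-16) = 22 + (-¼ - 8/15)*(-16) = 22 - 47/60*(-16) = 22 + 188/15 = 518/15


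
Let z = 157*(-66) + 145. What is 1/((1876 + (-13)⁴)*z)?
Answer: -1/310974829 ≈ -3.2157e-9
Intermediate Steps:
z = -10217 (z = -10362 + 145 = -10217)
1/((1876 + (-13)⁴)*z) = 1/((1876 + (-13)⁴)*(-10217)) = -1/10217/(1876 + 28561) = -1/10217/30437 = (1/30437)*(-1/10217) = -1/310974829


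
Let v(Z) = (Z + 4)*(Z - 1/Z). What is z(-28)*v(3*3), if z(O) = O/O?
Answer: 1040/9 ≈ 115.56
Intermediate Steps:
z(O) = 1
v(Z) = (4 + Z)*(Z - 1/Z)
z(-28)*v(3*3) = 1*(-1 + (3*3)² - 4/(3*3) + 4*(3*3)) = 1*(-1 + 9² - 4/9 + 4*9) = 1*(-1 + 81 - 4*⅑ + 36) = 1*(-1 + 81 - 4/9 + 36) = 1*(1040/9) = 1040/9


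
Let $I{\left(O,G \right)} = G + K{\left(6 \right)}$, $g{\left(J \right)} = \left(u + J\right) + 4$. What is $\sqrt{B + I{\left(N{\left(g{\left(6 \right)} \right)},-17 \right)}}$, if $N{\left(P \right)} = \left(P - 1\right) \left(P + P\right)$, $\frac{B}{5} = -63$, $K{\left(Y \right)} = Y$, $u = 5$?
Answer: $i \sqrt{326} \approx 18.055 i$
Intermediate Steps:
$g{\left(J \right)} = 9 + J$ ($g{\left(J \right)} = \left(5 + J\right) + 4 = 9 + J$)
$B = -315$ ($B = 5 \left(-63\right) = -315$)
$N{\left(P \right)} = 2 P \left(-1 + P\right)$ ($N{\left(P \right)} = \left(-1 + P\right) 2 P = 2 P \left(-1 + P\right)$)
$I{\left(O,G \right)} = 6 + G$ ($I{\left(O,G \right)} = G + 6 = 6 + G$)
$\sqrt{B + I{\left(N{\left(g{\left(6 \right)} \right)},-17 \right)}} = \sqrt{-315 + \left(6 - 17\right)} = \sqrt{-315 - 11} = \sqrt{-326} = i \sqrt{326}$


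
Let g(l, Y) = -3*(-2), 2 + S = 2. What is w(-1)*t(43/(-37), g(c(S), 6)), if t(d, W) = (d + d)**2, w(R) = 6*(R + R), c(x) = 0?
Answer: -88752/1369 ≈ -64.830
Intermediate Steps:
S = 0 (S = -2 + 2 = 0)
w(R) = 12*R (w(R) = 6*(2*R) = 12*R)
g(l, Y) = 6
t(d, W) = 4*d**2 (t(d, W) = (2*d)**2 = 4*d**2)
w(-1)*t(43/(-37), g(c(S), 6)) = (12*(-1))*(4*(43/(-37))**2) = -48*(43*(-1/37))**2 = -48*(-43/37)**2 = -48*1849/1369 = -12*7396/1369 = -88752/1369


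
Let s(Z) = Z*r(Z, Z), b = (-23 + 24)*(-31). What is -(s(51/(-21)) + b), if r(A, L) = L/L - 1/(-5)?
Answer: 1187/35 ≈ 33.914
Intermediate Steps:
r(A, L) = 6/5 (r(A, L) = 1 - 1*(-⅕) = 1 + ⅕ = 6/5)
b = -31 (b = 1*(-31) = -31)
s(Z) = 6*Z/5 (s(Z) = Z*(6/5) = 6*Z/5)
-(s(51/(-21)) + b) = -(6*(51/(-21))/5 - 31) = -(6*(51*(-1/21))/5 - 31) = -((6/5)*(-17/7) - 31) = -(-102/35 - 31) = -1*(-1187/35) = 1187/35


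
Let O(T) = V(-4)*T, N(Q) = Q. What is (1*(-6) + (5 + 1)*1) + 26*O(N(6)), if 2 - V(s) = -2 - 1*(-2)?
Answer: 312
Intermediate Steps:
V(s) = 2 (V(s) = 2 - (-2 - 1*(-2)) = 2 - (-2 + 2) = 2 - 1*0 = 2 + 0 = 2)
O(T) = 2*T
(1*(-6) + (5 + 1)*1) + 26*O(N(6)) = (1*(-6) + (5 + 1)*1) + 26*(2*6) = (-6 + 6*1) + 26*12 = (-6 + 6) + 312 = 0 + 312 = 312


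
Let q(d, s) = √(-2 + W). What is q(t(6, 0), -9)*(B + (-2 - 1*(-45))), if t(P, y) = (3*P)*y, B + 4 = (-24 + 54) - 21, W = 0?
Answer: 48*I*√2 ≈ 67.882*I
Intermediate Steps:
B = 5 (B = -4 + ((-24 + 54) - 21) = -4 + (30 - 21) = -4 + 9 = 5)
t(P, y) = 3*P*y
q(d, s) = I*√2 (q(d, s) = √(-2 + 0) = √(-2) = I*√2)
q(t(6, 0), -9)*(B + (-2 - 1*(-45))) = (I*√2)*(5 + (-2 - 1*(-45))) = (I*√2)*(5 + (-2 + 45)) = (I*√2)*(5 + 43) = (I*√2)*48 = 48*I*√2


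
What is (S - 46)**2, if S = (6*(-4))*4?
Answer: 20164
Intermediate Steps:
S = -96 (S = -24*4 = -96)
(S - 46)**2 = (-96 - 46)**2 = (-142)**2 = 20164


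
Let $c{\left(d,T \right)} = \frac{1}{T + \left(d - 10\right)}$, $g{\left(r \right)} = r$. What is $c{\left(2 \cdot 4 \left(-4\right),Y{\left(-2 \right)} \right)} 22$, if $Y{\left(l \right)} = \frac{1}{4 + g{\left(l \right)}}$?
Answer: $- \frac{44}{83} \approx -0.53012$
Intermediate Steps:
$Y{\left(l \right)} = \frac{1}{4 + l}$
$c{\left(d,T \right)} = \frac{1}{-10 + T + d}$ ($c{\left(d,T \right)} = \frac{1}{T + \left(-10 + d\right)} = \frac{1}{-10 + T + d}$)
$c{\left(2 \cdot 4 \left(-4\right),Y{\left(-2 \right)} \right)} 22 = \frac{1}{-10 + \frac{1}{4 - 2} + 2 \cdot 4 \left(-4\right)} 22 = \frac{1}{-10 + \frac{1}{2} + 8 \left(-4\right)} 22 = \frac{1}{-10 + \frac{1}{2} - 32} \cdot 22 = \frac{1}{- \frac{83}{2}} \cdot 22 = \left(- \frac{2}{83}\right) 22 = - \frac{44}{83}$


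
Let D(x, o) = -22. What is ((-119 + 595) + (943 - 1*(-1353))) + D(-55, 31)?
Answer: 2750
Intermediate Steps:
((-119 + 595) + (943 - 1*(-1353))) + D(-55, 31) = ((-119 + 595) + (943 - 1*(-1353))) - 22 = (476 + (943 + 1353)) - 22 = (476 + 2296) - 22 = 2772 - 22 = 2750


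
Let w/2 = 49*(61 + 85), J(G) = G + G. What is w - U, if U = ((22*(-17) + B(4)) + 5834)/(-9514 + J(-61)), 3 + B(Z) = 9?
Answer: 22979559/1606 ≈ 14309.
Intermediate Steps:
B(Z) = 6 (B(Z) = -3 + 9 = 6)
J(G) = 2*G
U = -911/1606 (U = ((22*(-17) + 6) + 5834)/(-9514 + 2*(-61)) = ((-374 + 6) + 5834)/(-9514 - 122) = (-368 + 5834)/(-9636) = 5466*(-1/9636) = -911/1606 ≈ -0.56725)
w = 14308 (w = 2*(49*(61 + 85)) = 2*(49*146) = 2*7154 = 14308)
w - U = 14308 - 1*(-911/1606) = 14308 + 911/1606 = 22979559/1606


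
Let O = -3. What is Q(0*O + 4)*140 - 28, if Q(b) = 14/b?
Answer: 462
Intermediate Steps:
Q(0*O + 4)*140 - 28 = (14/(0*(-3) + 4))*140 - 28 = (14/(0 + 4))*140 - 28 = (14/4)*140 - 28 = (14*(¼))*140 - 28 = (7/2)*140 - 28 = 490 - 28 = 462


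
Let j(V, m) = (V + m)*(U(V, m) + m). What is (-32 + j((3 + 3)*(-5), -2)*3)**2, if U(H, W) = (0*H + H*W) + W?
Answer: 29246464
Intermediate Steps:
U(H, W) = W + H*W (U(H, W) = (0 + H*W) + W = H*W + W = W + H*W)
j(V, m) = (V + m)*(m + m*(1 + V)) (j(V, m) = (V + m)*(m*(1 + V) + m) = (V + m)*(m + m*(1 + V)))
(-32 + j((3 + 3)*(-5), -2)*3)**2 = (-32 - 2*((3 + 3)*(-5) - 2 + ((3 + 3)*(-5))*(1 + (3 + 3)*(-5)) - 2*(1 + (3 + 3)*(-5)))*3)**2 = (-32 - 2*(6*(-5) - 2 + (6*(-5))*(1 + 6*(-5)) - 2*(1 + 6*(-5)))*3)**2 = (-32 - 2*(-30 - 2 - 30*(1 - 30) - 2*(1 - 30))*3)**2 = (-32 - 2*(-30 - 2 - 30*(-29) - 2*(-29))*3)**2 = (-32 - 2*(-30 - 2 + 870 + 58)*3)**2 = (-32 - 2*896*3)**2 = (-32 - 1792*3)**2 = (-32 - 5376)**2 = (-5408)**2 = 29246464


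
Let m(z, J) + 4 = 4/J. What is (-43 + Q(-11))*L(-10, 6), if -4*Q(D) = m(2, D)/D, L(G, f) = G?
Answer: 52150/121 ≈ 430.99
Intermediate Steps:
m(z, J) = -4 + 4/J
Q(D) = -(-4 + 4/D)/(4*D)
(-43 + Q(-11))*L(-10, 6) = (-43 + (-1 - 11)/(-11)**2)*(-10) = (-43 + (1/121)*(-12))*(-10) = (-43 - 12/121)*(-10) = -5215/121*(-10) = 52150/121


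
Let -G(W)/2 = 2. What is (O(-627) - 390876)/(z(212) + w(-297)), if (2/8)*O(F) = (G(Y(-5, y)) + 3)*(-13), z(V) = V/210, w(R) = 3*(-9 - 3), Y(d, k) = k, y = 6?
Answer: 20518260/1837 ≈ 11169.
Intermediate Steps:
G(W) = -4 (G(W) = -2*2 = -4)
w(R) = -36 (w(R) = 3*(-12) = -36)
z(V) = V/210 (z(V) = V*(1/210) = V/210)
O(F) = 52 (O(F) = 4*((-4 + 3)*(-13)) = 4*(-1*(-13)) = 4*13 = 52)
(O(-627) - 390876)/(z(212) + w(-297)) = (52 - 390876)/((1/210)*212 - 36) = -390824/(106/105 - 36) = -390824/(-3674/105) = -390824*(-105/3674) = 20518260/1837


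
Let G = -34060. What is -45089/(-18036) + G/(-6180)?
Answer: 14882603/1857708 ≈ 8.0113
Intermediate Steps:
-45089/(-18036) + G/(-6180) = -45089/(-18036) - 34060/(-6180) = -45089*(-1/18036) - 34060*(-1/6180) = 45089/18036 + 1703/309 = 14882603/1857708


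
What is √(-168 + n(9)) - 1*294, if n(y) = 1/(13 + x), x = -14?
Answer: -294 + 13*I ≈ -294.0 + 13.0*I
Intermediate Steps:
n(y) = -1 (n(y) = 1/(13 - 14) = 1/(-1) = -1)
√(-168 + n(9)) - 1*294 = √(-168 - 1) - 1*294 = √(-169) - 294 = 13*I - 294 = -294 + 13*I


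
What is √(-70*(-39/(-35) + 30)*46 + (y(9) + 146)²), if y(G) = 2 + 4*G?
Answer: 2*I*√16583 ≈ 257.55*I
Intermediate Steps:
√(-70*(-39/(-35) + 30)*46 + (y(9) + 146)²) = √(-70*(-39/(-35) + 30)*46 + ((2 + 4*9) + 146)²) = √(-70*(-39*(-1/35) + 30)*46 + ((2 + 36) + 146)²) = √(-70*(39/35 + 30)*46 + (38 + 146)²) = √(-70*1089/35*46 + 184²) = √(-2178*46 + 33856) = √(-100188 + 33856) = √(-66332) = 2*I*√16583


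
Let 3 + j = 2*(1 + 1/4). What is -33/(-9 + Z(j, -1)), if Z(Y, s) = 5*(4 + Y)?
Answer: -66/17 ≈ -3.8824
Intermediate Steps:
j = -1/2 (j = -3 + 2*(1 + 1/4) = -3 + 2*(5/4) = -3 + 5/2 = -1/2 ≈ -0.50000)
Z(Y, s) = 20 + 5*Y
-33/(-9 + Z(j, -1)) = -33/(-9 + (20 + 5*(-1/2))) = -33/(-9 + (20 - 5/2)) = -33/(-9 + 35/2) = -33/(17/2) = (2/17)*(-33) = -66/17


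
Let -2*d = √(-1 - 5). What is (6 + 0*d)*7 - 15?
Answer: 27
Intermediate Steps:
d = -I*√6/2 (d = -√(-1 - 5)/2 = -I*√6/2 ≈ -1.2247*I)
(6 + 0*d)*7 - 15 = (6 + 0*(-I*√6/2))*7 - 15 = (6 + 0)*7 - 15 = 6*7 - 15 = 42 - 15 = 27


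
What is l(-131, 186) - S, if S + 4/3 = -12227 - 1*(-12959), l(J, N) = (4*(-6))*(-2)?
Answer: -2048/3 ≈ -682.67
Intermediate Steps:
l(J, N) = 48 (l(J, N) = -24*(-2) = 48)
S = 2192/3 (S = -4/3 + (-12227 - 1*(-12959)) = -4/3 + (-12227 + 12959) = -4/3 + 732 = 2192/3 ≈ 730.67)
l(-131, 186) - S = 48 - 1*2192/3 = 48 - 2192/3 = -2048/3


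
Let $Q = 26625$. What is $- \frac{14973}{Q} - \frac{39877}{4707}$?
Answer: $- \frac{377401012}{41774625} \approx -9.0342$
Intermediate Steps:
$- \frac{14973}{Q} - \frac{39877}{4707} = - \frac{14973}{26625} - \frac{39877}{4707} = \left(-14973\right) \frac{1}{26625} - \frac{39877}{4707} = - \frac{4991}{8875} - \frac{39877}{4707} = - \frac{377401012}{41774625}$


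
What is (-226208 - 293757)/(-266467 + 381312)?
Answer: -103993/22969 ≈ -4.5275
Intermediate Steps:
(-226208 - 293757)/(-266467 + 381312) = -519965/114845 = -519965*1/114845 = -103993/22969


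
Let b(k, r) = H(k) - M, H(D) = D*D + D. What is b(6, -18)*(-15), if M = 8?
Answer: -510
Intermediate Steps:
H(D) = D + D² (H(D) = D² + D = D + D²)
b(k, r) = -8 + k*(1 + k) (b(k, r) = k*(1 + k) - 1*8 = k*(1 + k) - 8 = -8 + k*(1 + k))
b(6, -18)*(-15) = (-8 + 6*(1 + 6))*(-15) = (-8 + 6*7)*(-15) = (-8 + 42)*(-15) = 34*(-15) = -510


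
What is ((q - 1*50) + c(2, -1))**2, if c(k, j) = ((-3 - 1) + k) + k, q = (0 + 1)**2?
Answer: 2401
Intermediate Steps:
q = 1 (q = 1**2 = 1)
c(k, j) = -4 + 2*k (c(k, j) = (-4 + k) + k = -4 + 2*k)
((q - 1*50) + c(2, -1))**2 = ((1 - 1*50) + (-4 + 2*2))**2 = ((1 - 50) + (-4 + 4))**2 = (-49 + 0)**2 = (-49)**2 = 2401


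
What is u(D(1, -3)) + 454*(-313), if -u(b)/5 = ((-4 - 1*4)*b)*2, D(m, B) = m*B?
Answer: -142342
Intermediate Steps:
D(m, B) = B*m
u(b) = 80*b (u(b) = -5*(-4 - 1*4)*b*2 = -5*(-4 - 4)*b*2 = -5*(-8*b)*2 = -(-80)*b = 80*b)
u(D(1, -3)) + 454*(-313) = 80*(-3*1) + 454*(-313) = 80*(-3) - 142102 = -240 - 142102 = -142342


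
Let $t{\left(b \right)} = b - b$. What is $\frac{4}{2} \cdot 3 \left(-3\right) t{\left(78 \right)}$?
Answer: $0$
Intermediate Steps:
$t{\left(b \right)} = 0$
$\frac{4}{2} \cdot 3 \left(-3\right) t{\left(78 \right)} = \frac{4}{2} \cdot 3 \left(-3\right) 0 = 4 \cdot \frac{1}{2} \cdot 3 \left(-3\right) 0 = 2 \cdot 3 \left(-3\right) 0 = 6 \left(-3\right) 0 = \left(-18\right) 0 = 0$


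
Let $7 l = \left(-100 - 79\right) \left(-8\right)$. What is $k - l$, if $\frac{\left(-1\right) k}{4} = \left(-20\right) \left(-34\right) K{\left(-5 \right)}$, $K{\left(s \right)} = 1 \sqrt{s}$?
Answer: $- \frac{1432}{7} - 2720 i \sqrt{5} \approx -204.57 - 6082.1 i$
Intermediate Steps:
$K{\left(s \right)} = \sqrt{s}$
$k = - 2720 i \sqrt{5}$ ($k = - 4 \left(-20\right) \left(-34\right) \sqrt{-5} = - 4 \cdot 680 i \sqrt{5} = - 2720 i \sqrt{5} \approx - 6082.1 i$)
$l = \frac{1432}{7}$ ($l = \frac{\left(-100 - 79\right) \left(-8\right)}{7} = \frac{\left(-179\right) \left(-8\right)}{7} = \frac{1}{7} \cdot 1432 = \frac{1432}{7} \approx 204.57$)
$k - l = - 2720 i \sqrt{5} - \frac{1432}{7} = - \frac{1432}{7} - 2720 i \sqrt{5}$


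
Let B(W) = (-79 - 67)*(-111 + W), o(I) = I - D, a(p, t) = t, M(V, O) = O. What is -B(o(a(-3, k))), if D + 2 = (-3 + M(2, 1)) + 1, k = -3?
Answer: -16206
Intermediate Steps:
D = -3 (D = -2 + ((-3 + 1) + 1) = -2 + (-2 + 1) = -2 - 1 = -3)
o(I) = 3 + I (o(I) = I - 1*(-3) = I + 3 = 3 + I)
B(W) = 16206 - 146*W (B(W) = -146*(-111 + W) = 16206 - 146*W)
-B(o(a(-3, k))) = -(16206 - 146*(3 - 3)) = -(16206 - 146*0) = -(16206 + 0) = -1*16206 = -16206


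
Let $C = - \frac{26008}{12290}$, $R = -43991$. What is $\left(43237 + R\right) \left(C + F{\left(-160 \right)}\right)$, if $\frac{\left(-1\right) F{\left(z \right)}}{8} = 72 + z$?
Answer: $- \frac{3252059304}{6145} \approx -5.2922 \cdot 10^{5}$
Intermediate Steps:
$F{\left(z \right)} = -576 - 8 z$ ($F{\left(z \right)} = - 8 \left(72 + z\right) = -576 - 8 z$)
$C = - \frac{13004}{6145}$ ($C = \left(-26008\right) \frac{1}{12290} = - \frac{13004}{6145} \approx -2.1162$)
$\left(43237 + R\right) \left(C + F{\left(-160 \right)}\right) = \left(43237 - 43991\right) \left(- \frac{13004}{6145} - -704\right) = - 754 \left(- \frac{13004}{6145} + \left(-576 + 1280\right)\right) = - 754 \left(- \frac{13004}{6145} + 704\right) = \left(-754\right) \frac{4313076}{6145} = - \frac{3252059304}{6145}$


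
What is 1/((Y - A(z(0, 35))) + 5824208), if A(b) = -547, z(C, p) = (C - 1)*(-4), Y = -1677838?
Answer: 1/4146917 ≈ 2.4114e-7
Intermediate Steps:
z(C, p) = 4 - 4*C (z(C, p) = (-1 + C)*(-4) = 4 - 4*C)
1/((Y - A(z(0, 35))) + 5824208) = 1/((-1677838 - 1*(-547)) + 5824208) = 1/((-1677838 + 547) + 5824208) = 1/(-1677291 + 5824208) = 1/4146917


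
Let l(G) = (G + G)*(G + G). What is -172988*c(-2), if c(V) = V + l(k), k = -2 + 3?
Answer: -345976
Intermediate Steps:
k = 1
l(G) = 4*G² (l(G) = (2*G)*(2*G) = 4*G²)
c(V) = 4 + V (c(V) = V + 4*1² = V + 4*1 = V + 4 = 4 + V)
-172988*c(-2) = -172988*(4 - 2) = -172988*2 = -345976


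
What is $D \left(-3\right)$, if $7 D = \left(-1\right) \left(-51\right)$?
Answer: $- \frac{153}{7} \approx -21.857$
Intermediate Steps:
$D = \frac{51}{7}$ ($D = \frac{\left(-1\right) \left(-51\right)}{7} = \frac{1}{7} \cdot 51 = \frac{51}{7} \approx 7.2857$)
$D \left(-3\right) = \frac{51}{7} \left(-3\right) = - \frac{153}{7}$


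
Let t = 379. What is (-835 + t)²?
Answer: 207936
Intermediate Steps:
(-835 + t)² = (-835 + 379)² = (-456)² = 207936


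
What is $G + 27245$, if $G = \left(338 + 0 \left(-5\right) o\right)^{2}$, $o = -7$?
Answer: $141489$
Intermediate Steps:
$G = 114244$ ($G = \left(338 + 0 \left(-5\right) \left(-7\right)\right)^{2} = \left(338 + 0 \left(-7\right)\right)^{2} = \left(338 + 0\right)^{2} = 338^{2} = 114244$)
$G + 27245 = 114244 + 27245 = 141489$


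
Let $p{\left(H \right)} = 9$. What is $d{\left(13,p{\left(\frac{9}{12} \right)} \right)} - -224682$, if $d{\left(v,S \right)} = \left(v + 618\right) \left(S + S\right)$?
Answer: $236040$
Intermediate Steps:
$d{\left(v,S \right)} = 2 S \left(618 + v\right)$ ($d{\left(v,S \right)} = \left(618 + v\right) 2 S = 2 S \left(618 + v\right)$)
$d{\left(13,p{\left(\frac{9}{12} \right)} \right)} - -224682 = 2 \cdot 9 \left(618 + 13\right) - -224682 = 2 \cdot 9 \cdot 631 + 224682 = 11358 + 224682 = 236040$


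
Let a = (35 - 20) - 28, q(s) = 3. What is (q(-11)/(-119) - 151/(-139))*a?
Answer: -228176/16541 ≈ -13.795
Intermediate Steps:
a = -13 (a = 15 - 28 = -13)
(q(-11)/(-119) - 151/(-139))*a = (3/(-119) - 151/(-139))*(-13) = (3*(-1/119) - 151*(-1/139))*(-13) = (-3/119 + 151/139)*(-13) = (17552/16541)*(-13) = -228176/16541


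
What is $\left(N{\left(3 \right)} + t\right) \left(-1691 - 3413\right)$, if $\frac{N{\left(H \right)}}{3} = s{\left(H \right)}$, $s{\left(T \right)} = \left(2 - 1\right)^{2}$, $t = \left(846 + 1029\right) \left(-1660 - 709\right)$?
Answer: $22671314688$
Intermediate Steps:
$t = -4441875$ ($t = 1875 \left(-2369\right) = -4441875$)
$s{\left(T \right)} = 1$ ($s{\left(T \right)} = 1^{2} = 1$)
$N{\left(H \right)} = 3$ ($N{\left(H \right)} = 3 \cdot 1 = 3$)
$\left(N{\left(3 \right)} + t\right) \left(-1691 - 3413\right) = \left(3 - 4441875\right) \left(-1691 - 3413\right) = \left(-4441872\right) \left(-5104\right) = 22671314688$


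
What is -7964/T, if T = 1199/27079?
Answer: -19605196/109 ≈ -1.7986e+5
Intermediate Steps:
T = 1199/27079 (T = 1199*(1/27079) = 1199/27079 ≈ 0.044278)
-7964/T = -7964/1199/27079 = -7964*27079/1199 = -19605196/109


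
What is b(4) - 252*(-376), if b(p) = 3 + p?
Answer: 94759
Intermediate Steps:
b(4) - 252*(-376) = (3 + 4) - 252*(-376) = 7 + 94752 = 94759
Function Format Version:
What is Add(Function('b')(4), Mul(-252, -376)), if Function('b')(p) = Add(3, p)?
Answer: 94759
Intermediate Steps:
Add(Function('b')(4), Mul(-252, -376)) = Add(Add(3, 4), Mul(-252, -376)) = Add(7, 94752) = 94759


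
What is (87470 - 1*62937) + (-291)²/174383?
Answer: 4278222820/174383 ≈ 24534.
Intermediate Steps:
(87470 - 1*62937) + (-291)²/174383 = (87470 - 62937) + 84681*(1/174383) = 24533 + 84681/174383 = 4278222820/174383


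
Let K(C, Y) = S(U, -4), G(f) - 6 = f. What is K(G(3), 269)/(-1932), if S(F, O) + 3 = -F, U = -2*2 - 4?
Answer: -5/1932 ≈ -0.0025880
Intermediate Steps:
G(f) = 6 + f
U = -8 (U = -4 - 4 = -8)
S(F, O) = -3 - F
K(C, Y) = 5 (K(C, Y) = -3 - 1*(-8) = -3 + 8 = 5)
K(G(3), 269)/(-1932) = 5/(-1932) = 5*(-1/1932) = -5/1932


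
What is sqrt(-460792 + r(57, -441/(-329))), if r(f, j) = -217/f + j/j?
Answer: 26*I*sqrt(2214678)/57 ≈ 678.82*I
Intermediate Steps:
r(f, j) = 1 - 217/f (r(f, j) = -217/f + 1 = 1 - 217/f)
sqrt(-460792 + r(57, -441/(-329))) = sqrt(-460792 + (-217 + 57)/57) = sqrt(-460792 + (1/57)*(-160)) = sqrt(-460792 - 160/57) = sqrt(-26265304/57) = 26*I*sqrt(2214678)/57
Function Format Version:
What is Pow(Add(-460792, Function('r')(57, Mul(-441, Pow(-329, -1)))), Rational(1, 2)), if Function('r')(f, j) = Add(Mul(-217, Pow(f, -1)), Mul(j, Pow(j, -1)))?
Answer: Mul(Rational(26, 57), I, Pow(2214678, Rational(1, 2))) ≈ Mul(678.82, I)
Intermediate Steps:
Function('r')(f, j) = Add(1, Mul(-217, Pow(f, -1))) (Function('r')(f, j) = Add(Mul(-217, Pow(f, -1)), 1) = Add(1, Mul(-217, Pow(f, -1))))
Pow(Add(-460792, Function('r')(57, Mul(-441, Pow(-329, -1)))), Rational(1, 2)) = Pow(Add(-460792, Mul(Pow(57, -1), Add(-217, 57))), Rational(1, 2)) = Pow(Add(-460792, Mul(Rational(1, 57), -160)), Rational(1, 2)) = Pow(Add(-460792, Rational(-160, 57)), Rational(1, 2)) = Pow(Rational(-26265304, 57), Rational(1, 2)) = Mul(Rational(26, 57), I, Pow(2214678, Rational(1, 2)))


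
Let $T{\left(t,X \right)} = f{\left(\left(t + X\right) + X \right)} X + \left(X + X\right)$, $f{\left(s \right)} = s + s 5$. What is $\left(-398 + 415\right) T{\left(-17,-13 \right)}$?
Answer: $56576$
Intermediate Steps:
$f{\left(s \right)} = 6 s$ ($f{\left(s \right)} = s + 5 s = 6 s$)
$T{\left(t,X \right)} = 2 X + X \left(6 t + 12 X\right)$ ($T{\left(t,X \right)} = 6 \left(\left(t + X\right) + X\right) X + \left(X + X\right) = 6 \left(\left(X + t\right) + X\right) X + 2 X = 6 \left(t + 2 X\right) X + 2 X = \left(6 t + 12 X\right) X + 2 X = X \left(6 t + 12 X\right) + 2 X = 2 X + X \left(6 t + 12 X\right)$)
$\left(-398 + 415\right) T{\left(-17,-13 \right)} = \left(-398 + 415\right) 2 \left(-13\right) \left(1 + 3 \left(-17\right) + 6 \left(-13\right)\right) = 17 \cdot 2 \left(-13\right) \left(1 - 51 - 78\right) = 17 \cdot 2 \left(-13\right) \left(-128\right) = 17 \cdot 3328 = 56576$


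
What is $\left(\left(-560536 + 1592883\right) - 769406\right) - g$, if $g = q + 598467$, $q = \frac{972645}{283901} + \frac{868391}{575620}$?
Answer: $- \frac{54832161216932311}{163419093620} \approx -3.3553 \cdot 10^{5}$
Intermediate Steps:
$q = \frac{806410988191}{163419093620}$ ($q = 972645 \cdot \frac{1}{283901} + 868391 \cdot \frac{1}{575620} = \frac{972645}{283901} + \frac{868391}{575620} = \frac{806410988191}{163419093620} \approx 4.9346$)
$g = \frac{97801741112468731}{163419093620}$ ($g = \frac{806410988191}{163419093620} + 598467 = \frac{97801741112468731}{163419093620} \approx 5.9847 \cdot 10^{5}$)
$\left(\left(-560536 + 1592883\right) - 769406\right) - g = \left(\left(-560536 + 1592883\right) - 769406\right) - \frac{97801741112468731}{163419093620} = \left(1032347 - 769406\right) - \frac{97801741112468731}{163419093620} = 262941 - \frac{97801741112468731}{163419093620} = - \frac{54832161216932311}{163419093620}$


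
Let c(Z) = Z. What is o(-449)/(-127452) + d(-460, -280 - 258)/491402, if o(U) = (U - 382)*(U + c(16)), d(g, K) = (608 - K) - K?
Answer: -29433852113/10438361284 ≈ -2.8198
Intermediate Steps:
d(g, K) = 608 - 2*K
o(U) = (-382 + U)*(16 + U) (o(U) = (U - 382)*(U + 16) = (-382 + U)*(16 + U))
o(-449)/(-127452) + d(-460, -280 - 258)/491402 = (-6112 + (-449)² - 366*(-449))/(-127452) + (608 - 2*(-280 - 258))/491402 = (-6112 + 201601 + 164334)*(-1/127452) + (608 - 2*(-538))*(1/491402) = 359823*(-1/127452) + (608 + 1076)*(1/491402) = -119941/42484 + 1684*(1/491402) = -119941/42484 + 842/245701 = -29433852113/10438361284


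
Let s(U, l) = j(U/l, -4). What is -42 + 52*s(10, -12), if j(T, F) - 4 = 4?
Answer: 374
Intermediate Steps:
j(T, F) = 8 (j(T, F) = 4 + 4 = 8)
s(U, l) = 8
-42 + 52*s(10, -12) = -42 + 52*8 = -42 + 416 = 374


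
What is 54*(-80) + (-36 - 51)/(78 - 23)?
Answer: -237687/55 ≈ -4321.6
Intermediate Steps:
54*(-80) + (-36 - 51)/(78 - 23) = -4320 - 87/55 = -237687/55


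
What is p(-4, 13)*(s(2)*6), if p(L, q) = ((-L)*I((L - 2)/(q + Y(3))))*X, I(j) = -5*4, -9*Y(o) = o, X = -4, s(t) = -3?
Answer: -5760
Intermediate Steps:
Y(o) = -o/9
I(j) = -20
p(L, q) = -80*L (p(L, q) = (-L*(-20))*(-4) = (20*L)*(-4) = -80*L)
p(-4, 13)*(s(2)*6) = (-80*(-4))*(-3*6) = 320*(-18) = -5760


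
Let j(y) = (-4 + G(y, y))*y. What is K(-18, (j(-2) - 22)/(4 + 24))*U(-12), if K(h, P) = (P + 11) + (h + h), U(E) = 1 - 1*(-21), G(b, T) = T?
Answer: -3905/7 ≈ -557.86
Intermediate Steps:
j(y) = y*(-4 + y) (j(y) = (-4 + y)*y = y*(-4 + y))
U(E) = 22 (U(E) = 1 + 21 = 22)
K(h, P) = 11 + P + 2*h (K(h, P) = (11 + P) + 2*h = 11 + P + 2*h)
K(-18, (j(-2) - 22)/(4 + 24))*U(-12) = (11 + (-2*(-4 - 2) - 22)/(4 + 24) + 2*(-18))*22 = (11 + (-2*(-6) - 22)/28 - 36)*22 = (11 + (12 - 22)*(1/28) - 36)*22 = (11 - 10*1/28 - 36)*22 = (11 - 5/14 - 36)*22 = -355/14*22 = -3905/7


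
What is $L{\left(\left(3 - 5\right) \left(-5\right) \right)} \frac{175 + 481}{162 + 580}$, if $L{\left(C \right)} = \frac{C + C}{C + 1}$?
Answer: $\frac{6560}{4081} \approx 1.6074$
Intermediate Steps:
$L{\left(C \right)} = \frac{2 C}{1 + C}$
$L{\left(\left(3 - 5\right) \left(-5\right) \right)} \frac{175 + 481}{162 + 580} = \frac{2 \left(3 - 5\right) \left(-5\right)}{1 + \left(3 - 5\right) \left(-5\right)} \frac{175 + 481}{162 + 580} = \frac{2 \left(\left(-2\right) \left(-5\right)\right)}{1 - -10} \cdot \frac{656}{742} = 2 \cdot 10 \frac{1}{1 + 10} \cdot 656 \cdot \frac{1}{742} = 2 \cdot 10 \cdot \frac{1}{11} \cdot \frac{328}{371} = \frac{20}{11} \cdot \frac{328}{371} = \frac{6560}{4081}$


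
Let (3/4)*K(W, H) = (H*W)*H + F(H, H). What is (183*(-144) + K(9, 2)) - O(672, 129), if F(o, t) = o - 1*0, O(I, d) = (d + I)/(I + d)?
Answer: -78907/3 ≈ -26302.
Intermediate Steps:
O(I, d) = 1 (O(I, d) = (I + d)/(I + d) = 1)
F(o, t) = o (F(o, t) = o + 0 = o)
K(W, H) = 4*H/3 + 4*W*H²/3 (K(W, H) = 4*((H*W)*H + H)/3 = 4*(W*H² + H)/3 = 4*(H + W*H²)/3 = 4*H/3 + 4*W*H²/3)
(183*(-144) + K(9, 2)) - O(672, 129) = (183*(-144) + (4/3)*2*(1 + 2*9)) - 1*1 = (-26352 + (4/3)*2*(1 + 18)) - 1 = (-26352 + (4/3)*2*19) - 1 = (-26352 + 152/3) - 1 = -78904/3 - 1 = -78907/3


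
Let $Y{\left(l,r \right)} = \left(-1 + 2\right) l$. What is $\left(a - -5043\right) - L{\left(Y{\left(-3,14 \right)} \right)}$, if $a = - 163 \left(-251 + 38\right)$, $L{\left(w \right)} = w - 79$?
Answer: $39844$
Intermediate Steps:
$Y{\left(l,r \right)} = l$ ($Y{\left(l,r \right)} = 1 l = l$)
$L{\left(w \right)} = -79 + w$ ($L{\left(w \right)} = w - 79 = -79 + w$)
$a = 34719$ ($a = \left(-163\right) \left(-213\right) = 34719$)
$\left(a - -5043\right) - L{\left(Y{\left(-3,14 \right)} \right)} = \left(34719 - -5043\right) - \left(-79 - 3\right) = \left(34719 + 5043\right) - -82 = 39762 + 82 = 39844$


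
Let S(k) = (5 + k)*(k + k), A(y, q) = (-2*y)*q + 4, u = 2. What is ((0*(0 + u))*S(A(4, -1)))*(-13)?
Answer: 0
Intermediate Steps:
A(y, q) = 4 - 2*q*y (A(y, q) = -2*q*y + 4 = 4 - 2*q*y)
S(k) = 2*k*(5 + k) (S(k) = (5 + k)*(2*k) = 2*k*(5 + k))
((0*(0 + u))*S(A(4, -1)))*(-13) = ((0*(0 + 2))*(2*(4 - 2*(-1)*4)*(5 + (4 - 2*(-1)*4))))*(-13) = ((0*2)*(2*(4 + 8)*(5 + (4 + 8))))*(-13) = (0*(2*12*(5 + 12)))*(-13) = (0*(2*12*17))*(-13) = (0*408)*(-13) = 0*(-13) = 0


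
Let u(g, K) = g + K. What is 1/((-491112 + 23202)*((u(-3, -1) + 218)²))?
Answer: -1/21428406360 ≈ -4.6667e-11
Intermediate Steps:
u(g, K) = K + g
1/((-491112 + 23202)*((u(-3, -1) + 218)²)) = 1/((-491112 + 23202)*(((-1 - 3) + 218)²)) = 1/((-467910)*((-4 + 218)²)) = -1/(467910*(214²)) = -1/467910/45796 = -1/467910*1/45796 = -1/21428406360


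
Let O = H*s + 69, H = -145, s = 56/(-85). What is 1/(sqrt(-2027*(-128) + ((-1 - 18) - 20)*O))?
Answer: sqrt(73128373)/4301669 ≈ 0.0019880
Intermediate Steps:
s = -56/85 (s = 56*(-1/85) = -56/85 ≈ -0.65882)
O = 2797/17 (O = -145*(-56/85) + 69 = 1624/17 + 69 = 2797/17 ≈ 164.53)
1/(sqrt(-2027*(-128) + ((-1 - 18) - 20)*O)) = 1/(sqrt(-2027*(-128) + ((-1 - 18) - 20)*(2797/17))) = 1/(sqrt(259456 + (-19 - 20)*(2797/17))) = 1/(sqrt(259456 - 39*2797/17)) = 1/(sqrt(259456 - 109083/17)) = 1/(sqrt(4301669/17)) = 1/(sqrt(73128373)/17) = sqrt(73128373)/4301669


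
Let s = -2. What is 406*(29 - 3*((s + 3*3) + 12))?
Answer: -11368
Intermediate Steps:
406*(29 - 3*((s + 3*3) + 12)) = 406*(29 - 3*((-2 + 3*3) + 12)) = 406*(29 - 3*((-2 + 9) + 12)) = 406*(29 - 3*(7 + 12)) = 406*(29 - 3*19) = 406*(29 - 57) = 406*(-28) = -11368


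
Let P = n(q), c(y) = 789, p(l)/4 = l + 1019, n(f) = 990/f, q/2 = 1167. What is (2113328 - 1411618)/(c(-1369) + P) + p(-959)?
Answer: 173332915/153543 ≈ 1128.9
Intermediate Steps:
q = 2334 (q = 2*1167 = 2334)
p(l) = 4076 + 4*l (p(l) = 4*(l + 1019) = 4*(1019 + l) = 4076 + 4*l)
P = 165/389 (P = 990/2334 = 990*(1/2334) = 165/389 ≈ 0.42416)
(2113328 - 1411618)/(c(-1369) + P) + p(-959) = (2113328 - 1411618)/(789 + 165/389) + (4076 + 4*(-959)) = 701710/(307086/389) + (4076 - 3836) = 701710*(389/307086) + 240 = 136482595/153543 + 240 = 173332915/153543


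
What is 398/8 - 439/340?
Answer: 4119/85 ≈ 48.459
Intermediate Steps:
398/8 - 439/340 = 398*(⅛) - 439*1/340 = 199/4 - 439/340 = 4119/85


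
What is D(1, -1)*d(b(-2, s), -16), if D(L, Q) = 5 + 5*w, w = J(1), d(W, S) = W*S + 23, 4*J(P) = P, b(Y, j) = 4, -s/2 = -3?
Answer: -1025/4 ≈ -256.25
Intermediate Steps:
s = 6 (s = -2*(-3) = 6)
J(P) = P/4
d(W, S) = 23 + S*W (d(W, S) = S*W + 23 = 23 + S*W)
w = ¼ (w = (¼)*1 = ¼ ≈ 0.25000)
D(L, Q) = 25/4 (D(L, Q) = 5 + 5*(¼) = 5 + 5/4 = 25/4)
D(1, -1)*d(b(-2, s), -16) = 25*(23 - 16*4)/4 = 25*(23 - 64)/4 = (25/4)*(-41) = -1025/4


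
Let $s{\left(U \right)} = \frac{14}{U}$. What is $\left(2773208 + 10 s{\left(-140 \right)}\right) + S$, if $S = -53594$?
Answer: $2719613$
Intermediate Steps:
$\left(2773208 + 10 s{\left(-140 \right)}\right) + S = \left(2773208 + 10 \frac{14}{-140}\right) - 53594 = \left(2773208 + 10 \cdot 14 \left(- \frac{1}{140}\right)\right) - 53594 = \left(2773208 + 10 \left(- \frac{1}{10}\right)\right) - 53594 = \left(2773208 - 1\right) - 53594 = 2773207 - 53594 = 2719613$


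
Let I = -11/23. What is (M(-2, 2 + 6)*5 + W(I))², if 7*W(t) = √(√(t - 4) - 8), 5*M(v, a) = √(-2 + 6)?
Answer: (322 + √23*√(-184 + I*√2369))²/25921 ≈ 4.0487 + 1.6733*I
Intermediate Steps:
M(v, a) = ⅖ (M(v, a) = √(-2 + 6)/5 = √4/5 = (⅕)*2 = ⅖)
I = -11/23 (I = -11*1/23 = -11/23 ≈ -0.47826)
W(t) = √(-8 + √(-4 + t))/7 (W(t) = √(√(t - 4) - 8)/7 = √(√(-4 + t) - 8)/7 = √(-8 + √(-4 + t))/7)
(M(-2, 2 + 6)*5 + W(I))² = ((⅖)*5 + √(-8 + √(-4 - 11/23))/7)² = (2 + √(-8 + √(-103/23))/7)² = (2 + √(-8 + I*√2369/23)/7)²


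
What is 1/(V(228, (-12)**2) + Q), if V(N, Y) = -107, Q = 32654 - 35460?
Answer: -1/2913 ≈ -0.00034329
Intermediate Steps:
Q = -2806
1/(V(228, (-12)**2) + Q) = 1/(-107 - 2806) = 1/(-2913) = -1/2913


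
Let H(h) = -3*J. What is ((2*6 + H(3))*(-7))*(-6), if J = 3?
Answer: 126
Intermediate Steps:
H(h) = -9 (H(h) = -3*3 = -9)
((2*6 + H(3))*(-7))*(-6) = ((2*6 - 9)*(-7))*(-6) = ((12 - 9)*(-7))*(-6) = (3*(-7))*(-6) = -21*(-6) = 126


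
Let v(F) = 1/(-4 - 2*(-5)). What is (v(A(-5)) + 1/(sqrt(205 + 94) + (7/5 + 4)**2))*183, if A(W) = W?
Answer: 6922219/172283 - 114375*sqrt(299)/344566 ≈ 34.440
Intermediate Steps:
v(F) = 1/6 (v(F) = 1/(-4 + 10) = 1/6)
(v(A(-5)) + 1/(sqrt(205 + 94) + (7/5 + 4)**2))*183 = (1/6 + 1/(sqrt(205 + 94) + (7/5 + 4)**2))*183 = (1/6 + 1/(sqrt(299) + (7*(1/5) + 4)**2))*183 = (1/6 + 1/(sqrt(299) + (7/5 + 4)**2))*183 = (1/6 + 1/(sqrt(299) + (27/5)**2))*183 = (1/6 + 1/(sqrt(299) + 729/25))*183 = (1/6 + 1/(729/25 + sqrt(299)))*183 = 61/2 + 183/(729/25 + sqrt(299))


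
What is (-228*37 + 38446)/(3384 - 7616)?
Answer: -15005/2116 ≈ -7.0912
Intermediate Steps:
(-228*37 + 38446)/(3384 - 7616) = (-8436 + 38446)/(-4232) = 30010*(-1/4232) = -15005/2116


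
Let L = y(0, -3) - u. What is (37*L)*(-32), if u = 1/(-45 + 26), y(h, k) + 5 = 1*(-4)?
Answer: 201280/19 ≈ 10594.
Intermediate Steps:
y(h, k) = -9 (y(h, k) = -5 + 1*(-4) = -5 - 4 = -9)
u = -1/19 (u = 1/(-19) = -1/19 ≈ -0.052632)
L = -170/19 (L = -9 - 1*(-1/19) = -9 + 1/19 = -170/19 ≈ -8.9474)
(37*L)*(-32) = (37*(-170/19))*(-32) = -6290/19*(-32) = 201280/19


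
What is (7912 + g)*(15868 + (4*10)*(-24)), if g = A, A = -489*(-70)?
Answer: 628252936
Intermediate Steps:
A = 34230
g = 34230
(7912 + g)*(15868 + (4*10)*(-24)) = (7912 + 34230)*(15868 + (4*10)*(-24)) = 42142*(15868 + 40*(-24)) = 42142*(15868 - 960) = 42142*14908 = 628252936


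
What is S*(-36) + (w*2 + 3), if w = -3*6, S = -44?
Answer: 1551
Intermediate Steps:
w = -18
S*(-36) + (w*2 + 3) = -44*(-36) + (-18*2 + 3) = 1584 + (-36 + 3) = 1584 - 33 = 1551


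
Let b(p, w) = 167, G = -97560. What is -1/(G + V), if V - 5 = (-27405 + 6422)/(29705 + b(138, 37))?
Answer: 29872/2914183943 ≈ 1.0251e-5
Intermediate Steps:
V = 128377/29872 (V = 5 + (-27405 + 6422)/(29705 + 167) = 5 - 20983/29872 = 128377/29872 ≈ 4.2976)
-1/(G + V) = -1/(-97560 + 128377/29872) = -1/(-2914183943/29872) = -1*(-29872/2914183943) = 29872/2914183943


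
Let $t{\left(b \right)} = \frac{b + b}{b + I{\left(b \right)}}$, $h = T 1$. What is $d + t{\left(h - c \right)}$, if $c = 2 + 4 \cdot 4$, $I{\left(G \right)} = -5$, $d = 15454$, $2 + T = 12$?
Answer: $\frac{200918}{13} \approx 15455.0$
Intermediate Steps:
$T = 10$ ($T = -2 + 12 = 10$)
$c = 18$ ($c = 2 + 16 = 18$)
$h = 10$ ($h = 10 \cdot 1 = 10$)
$t{\left(b \right)} = \frac{2 b}{-5 + b}$ ($t{\left(b \right)} = \frac{b + b}{b - 5} = \frac{2 b}{-5 + b}$)
$d + t{\left(h - c \right)} = 15454 + \frac{2 \left(10 - 18\right)}{-5 + \left(10 - 18\right)} = 15454 + 2 \left(-8\right) \frac{1}{-5 - 8} = 15454 + 2 \left(-8\right) \frac{1}{-13} = 15454 + 2 \left(-8\right) \left(- \frac{1}{13}\right) = 15454 + \frac{16}{13} = \frac{200918}{13}$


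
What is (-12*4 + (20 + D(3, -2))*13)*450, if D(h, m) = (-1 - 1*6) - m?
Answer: 66150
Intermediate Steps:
D(h, m) = -7 - m (D(h, m) = (-1 - 6) - m = -7 - m)
(-12*4 + (20 + D(3, -2))*13)*450 = (-12*4 + (20 + (-7 - 1*(-2)))*13)*450 = (-48 + (20 + (-7 + 2))*13)*450 = (-48 + (20 - 5)*13)*450 = (-48 + 15*13)*450 = (-48 + 195)*450 = 147*450 = 66150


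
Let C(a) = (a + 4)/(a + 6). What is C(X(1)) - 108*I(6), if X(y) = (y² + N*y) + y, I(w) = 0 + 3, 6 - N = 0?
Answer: -2262/7 ≈ -323.14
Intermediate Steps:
N = 6 (N = 6 - 1*0 = 6 + 0 = 6)
I(w) = 3
X(y) = y² + 7*y (X(y) = (y² + 6*y) + y = y² + 7*y)
C(a) = (4 + a)/(6 + a)
C(X(1)) - 108*I(6) = (4 + 1*(7 + 1))/(6 + 1*(7 + 1)) - 108*3 = (4 + 1*8)/(6 + 1*8) - 324 = (4 + 8)/(6 + 8) - 324 = 12/14 - 324 = (1/14)*12 - 324 = 6/7 - 324 = -2262/7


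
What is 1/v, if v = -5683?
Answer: -1/5683 ≈ -0.00017596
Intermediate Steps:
1/v = 1/(-5683) = -1/5683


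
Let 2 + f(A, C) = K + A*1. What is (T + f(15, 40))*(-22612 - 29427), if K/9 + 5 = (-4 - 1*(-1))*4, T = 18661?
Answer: -963814319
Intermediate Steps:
K = -153 (K = -45 + 9*((-4 - 1*(-1))*4) = -45 + 9*((-4 + 1)*4) = -45 + 9*(-3*4) = -45 + 9*(-12) = -45 - 108 = -153)
f(A, C) = -155 + A (f(A, C) = -2 + (-153 + A*1) = -2 + (-153 + A) = -155 + A)
(T + f(15, 40))*(-22612 - 29427) = (18661 + (-155 + 15))*(-22612 - 29427) = (18661 - 140)*(-52039) = 18521*(-52039) = -963814319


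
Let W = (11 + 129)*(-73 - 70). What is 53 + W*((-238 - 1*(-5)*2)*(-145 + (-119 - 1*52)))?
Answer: -1442400907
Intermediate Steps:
W = -20020 (W = 140*(-143) = -20020)
53 + W*((-238 - 1*(-5)*2)*(-145 + (-119 - 1*52))) = 53 - 20020*(-238 - 1*(-5)*2)*(-145 + (-119 - 1*52)) = 53 - 20020*(-238 + 5*2)*(-145 + (-119 - 52)) = 53 - 20020*(-238 + 10)*(-145 - 171) = 53 - (-4564560)*(-316) = 53 - 20020*72048 = 53 - 1442400960 = -1442400907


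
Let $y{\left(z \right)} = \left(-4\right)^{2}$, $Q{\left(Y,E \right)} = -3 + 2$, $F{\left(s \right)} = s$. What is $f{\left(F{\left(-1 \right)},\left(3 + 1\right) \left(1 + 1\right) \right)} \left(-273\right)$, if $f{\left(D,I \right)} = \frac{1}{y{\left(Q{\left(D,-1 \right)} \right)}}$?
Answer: $- \frac{273}{16} \approx -17.063$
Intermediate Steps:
$Q{\left(Y,E \right)} = -1$
$y{\left(z \right)} = 16$
$f{\left(D,I \right)} = \frac{1}{16}$
$f{\left(F{\left(-1 \right)},\left(3 + 1\right) \left(1 + 1\right) \right)} \left(-273\right) = \frac{1}{16} \left(-273\right) = - \frac{273}{16}$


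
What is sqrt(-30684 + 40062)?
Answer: 3*sqrt(1042) ≈ 96.840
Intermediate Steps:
sqrt(-30684 + 40062) = sqrt(9378) = 3*sqrt(1042)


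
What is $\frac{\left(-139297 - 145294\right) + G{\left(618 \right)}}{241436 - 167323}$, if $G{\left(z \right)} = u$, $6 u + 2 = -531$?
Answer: $- \frac{1708079}{444678} \approx -3.8412$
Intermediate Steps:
$u = - \frac{533}{6}$ ($u = - \frac{1}{3} + \frac{1}{6} \left(-531\right) = - \frac{1}{3} - \frac{177}{2} = - \frac{533}{6} \approx -88.833$)
$G{\left(z \right)} = - \frac{533}{6}$
$\frac{\left(-139297 - 145294\right) + G{\left(618 \right)}}{241436 - 167323} = \frac{\left(-139297 - 145294\right) - \frac{533}{6}}{241436 - 167323} = \frac{\left(-139297 - 145294\right) - \frac{533}{6}}{74113} = \left(-284591 - \frac{533}{6}\right) \frac{1}{74113} = \left(- \frac{1708079}{6}\right) \frac{1}{74113} = - \frac{1708079}{444678}$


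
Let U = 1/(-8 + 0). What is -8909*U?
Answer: 8909/8 ≈ 1113.6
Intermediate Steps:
U = -1/8 (U = 1/(-8) = -1/8 ≈ -0.12500)
-8909*U = -8909*(-1/8) = 8909/8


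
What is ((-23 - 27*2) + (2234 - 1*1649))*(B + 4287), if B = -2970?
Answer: 669036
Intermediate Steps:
((-23 - 27*2) + (2234 - 1*1649))*(B + 4287) = ((-23 - 27*2) + (2234 - 1*1649))*(-2970 + 4287) = ((-23 - 54) + (2234 - 1649))*1317 = (-77 + 585)*1317 = 508*1317 = 669036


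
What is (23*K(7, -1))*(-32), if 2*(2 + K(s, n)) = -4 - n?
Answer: 2576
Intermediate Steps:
K(s, n) = -4 - n/2 (K(s, n) = -2 + (-4 - n)/2 = -2 + (-2 - n/2) = -4 - n/2)
(23*K(7, -1))*(-32) = (23*(-4 - ½*(-1)))*(-32) = (23*(-4 + ½))*(-32) = (23*(-7/2))*(-32) = -161/2*(-32) = 2576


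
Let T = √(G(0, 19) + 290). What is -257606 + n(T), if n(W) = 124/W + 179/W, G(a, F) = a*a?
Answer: -257606 + 303*√290/290 ≈ -2.5759e+5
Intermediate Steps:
G(a, F) = a²
T = √290 (T = √(0² + 290) = √(0 + 290) = √290 ≈ 17.029)
n(W) = 303/W
-257606 + n(T) = -257606 + 303/(√290) = -257606 + 303*(√290/290) = -257606 + 303*√290/290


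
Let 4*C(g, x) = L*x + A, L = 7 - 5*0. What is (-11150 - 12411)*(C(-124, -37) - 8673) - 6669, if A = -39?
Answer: 412186357/2 ≈ 2.0609e+8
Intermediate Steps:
L = 7 (L = 7 + 0 = 7)
C(g, x) = -39/4 + 7*x/4 (C(g, x) = (7*x - 39)/4 = (-39 + 7*x)/4 = -39/4 + 7*x/4)
(-11150 - 12411)*(C(-124, -37) - 8673) - 6669 = (-11150 - 12411)*((-39/4 + (7/4)*(-37)) - 8673) - 6669 = -23561*((-39/4 - 259/4) - 8673) - 6669 = -23561*(-149/2 - 8673) - 6669 = -23561*(-17495/2) - 6669 = 412199695/2 - 6669 = 412186357/2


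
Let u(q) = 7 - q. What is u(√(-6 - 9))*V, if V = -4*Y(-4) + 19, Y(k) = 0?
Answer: 133 - 19*I*√15 ≈ 133.0 - 73.587*I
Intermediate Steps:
V = 19 (V = -4*0 + 19 = 0 + 19 = 19)
u(√(-6 - 9))*V = (7 - √(-6 - 9))*19 = (7 - √(-15))*19 = (7 - I*√15)*19 = 133 - 19*I*√15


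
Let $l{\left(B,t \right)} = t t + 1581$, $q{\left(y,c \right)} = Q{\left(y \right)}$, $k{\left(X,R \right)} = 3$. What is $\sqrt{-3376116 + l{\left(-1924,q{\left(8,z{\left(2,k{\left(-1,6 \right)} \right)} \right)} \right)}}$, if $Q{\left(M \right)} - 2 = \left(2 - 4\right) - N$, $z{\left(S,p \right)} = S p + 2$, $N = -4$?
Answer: $i \sqrt{3374519} \approx 1837.0 i$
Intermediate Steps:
$z{\left(S,p \right)} = 2 + S p$
$Q{\left(M \right)} = 4$ ($Q{\left(M \right)} = 2 + \left(\left(2 - 4\right) - -4\right) = 2 + \left(\left(2 - 4\right) + 4\right) = 2 + \left(-2 + 4\right) = 2 + 2 = 4$)
$q{\left(y,c \right)} = 4$
$l{\left(B,t \right)} = 1581 + t^{2}$ ($l{\left(B,t \right)} = t^{2} + 1581 = 1581 + t^{2}$)
$\sqrt{-3376116 + l{\left(-1924,q{\left(8,z{\left(2,k{\left(-1,6 \right)} \right)} \right)} \right)}} = \sqrt{-3376116 + \left(1581 + 4^{2}\right)} = \sqrt{-3376116 + \left(1581 + 16\right)} = \sqrt{-3376116 + 1597} = \sqrt{-3374519} = i \sqrt{3374519}$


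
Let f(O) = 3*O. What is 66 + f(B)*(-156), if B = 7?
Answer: -3210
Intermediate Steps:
66 + f(B)*(-156) = 66 + (3*7)*(-156) = 66 + 21*(-156) = 66 - 3276 = -3210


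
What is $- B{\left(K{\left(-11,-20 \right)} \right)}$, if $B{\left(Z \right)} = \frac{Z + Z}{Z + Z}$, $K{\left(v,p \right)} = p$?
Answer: $-1$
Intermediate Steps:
$B{\left(Z \right)} = 1$ ($B{\left(Z \right)} = \frac{2 Z}{2 Z} = 2 Z \frac{1}{2 Z} = 1$)
$- B{\left(K{\left(-11,-20 \right)} \right)} = \left(-1\right) 1 = -1$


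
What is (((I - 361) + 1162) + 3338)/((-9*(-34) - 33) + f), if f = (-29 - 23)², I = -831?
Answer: 3308/2977 ≈ 1.1112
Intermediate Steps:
f = 2704 (f = (-52)² = 2704)
(((I - 361) + 1162) + 3338)/((-9*(-34) - 33) + f) = (((-831 - 361) + 1162) + 3338)/((-9*(-34) - 33) + 2704) = ((-1192 + 1162) + 3338)/((306 - 33) + 2704) = (-30 + 3338)/(273 + 2704) = 3308/2977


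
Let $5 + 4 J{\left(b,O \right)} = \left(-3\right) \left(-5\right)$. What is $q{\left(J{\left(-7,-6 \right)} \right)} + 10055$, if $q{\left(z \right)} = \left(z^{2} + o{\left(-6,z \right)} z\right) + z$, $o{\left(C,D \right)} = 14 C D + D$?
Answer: $9545$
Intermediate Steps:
$J{\left(b,O \right)} = \frac{5}{2}$ ($J{\left(b,O \right)} = - \frac{5}{4} + \frac{\left(-3\right) \left(-5\right)}{4} = - \frac{5}{4} + \frac{1}{4} \cdot 15 = - \frac{5}{4} + \frac{15}{4} = \frac{5}{2}$)
$o{\left(C,D \right)} = D + 14 C D$ ($o{\left(C,D \right)} = 14 C D + D = D + 14 C D$)
$q{\left(z \right)} = z - 82 z^{2}$ ($q{\left(z \right)} = \left(z^{2} + z \left(1 + 14 \left(-6\right)\right) z\right) + z = \left(z^{2} + z \left(1 - 84\right) z\right) + z = \left(z^{2} + z \left(-83\right) z\right) + z = \left(z^{2} + - 83 z z\right) + z = \left(z^{2} - 83 z^{2}\right) + z = - 82 z^{2} + z = z - 82 z^{2}$)
$q{\left(J{\left(-7,-6 \right)} \right)} + 10055 = \frac{5 \left(1 - 205\right)}{2} + 10055 = \frac{5}{2} \left(-204\right) + 10055 = -510 + 10055 = 9545$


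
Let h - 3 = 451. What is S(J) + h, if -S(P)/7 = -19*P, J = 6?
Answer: 1252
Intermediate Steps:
S(P) = 133*P (S(P) = -(-133)*P = 133*P)
h = 454 (h = 3 + 451 = 454)
S(J) + h = 133*6 + 454 = 798 + 454 = 1252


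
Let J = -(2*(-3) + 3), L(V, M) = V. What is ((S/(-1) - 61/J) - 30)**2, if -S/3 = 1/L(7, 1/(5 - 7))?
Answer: 1098304/441 ≈ 2490.5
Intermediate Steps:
S = -3/7 ≈ -0.42857
J = 3 (J = -(-6 + 3) = -1*(-3) = 3)
((S/(-1) - 61/J) - 30)**2 = ((-3/7/(-1) - 61/3) - 30)**2 = ((-3/7*(-1) - 61*1/3) - 30)**2 = ((3/7 - 61/3) - 30)**2 = (-418/21 - 30)**2 = (-1048/21)**2 = 1098304/441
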